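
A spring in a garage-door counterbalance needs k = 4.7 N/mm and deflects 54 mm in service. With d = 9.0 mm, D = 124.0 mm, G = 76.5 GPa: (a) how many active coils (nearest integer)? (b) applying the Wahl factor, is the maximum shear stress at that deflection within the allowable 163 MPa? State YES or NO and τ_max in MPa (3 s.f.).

N_a = Gd⁴/(8D³k) = (76.5×10³)(9.0⁴)/(8·124.0³·4.7) = 7.001 → N_a = 7
Actual rate k = Gd⁴/(8D³·7) = 4.7009 N/mm
Working load F = kδ = 4.7009·54 = 253.85 N
C = 124.0/9.0 = 13.7778; K_W = (4C−1)/(4C−4)+0.615/C = 1.1033
τ_max = K_W·8FD/(πd³) = 1.1033·109.95 = 121.31 MPa
τ_max ≤ 163 MPa → acceptable

(a) 7 coils; (b) YES, τ_max = 121 MPa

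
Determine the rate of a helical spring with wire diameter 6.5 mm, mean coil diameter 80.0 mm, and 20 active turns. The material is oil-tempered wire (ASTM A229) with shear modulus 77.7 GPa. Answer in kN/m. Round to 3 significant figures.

k = Gd⁴/(8D³N_a) = (77.7×10³ × 6.5⁴) / (8 × 80.0³ × 20)
  = 1.38699e+08 / 8.192e+07 = 1.6931 N/mm

1.69 kN/m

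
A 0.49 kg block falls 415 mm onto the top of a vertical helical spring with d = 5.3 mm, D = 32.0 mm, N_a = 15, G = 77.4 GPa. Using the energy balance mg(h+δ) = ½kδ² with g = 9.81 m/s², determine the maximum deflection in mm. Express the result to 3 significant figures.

16.3 mm

k = Gd⁴/(8D³N_a) = (77.4×10³)(5.3⁴)/(8·32.0³·15) = 15.531 N/mm
W = mg = 0.49 × 9.81 = 4.8069 N
½kδ² − Wδ − Wh = 0 → δ = (W + √(W² + 2kWh))/k
δ = (4.8069 + √(23.106 + 61966.4))/15.531 = (4.8069 + 248.98)/15.531 = 16.34 mm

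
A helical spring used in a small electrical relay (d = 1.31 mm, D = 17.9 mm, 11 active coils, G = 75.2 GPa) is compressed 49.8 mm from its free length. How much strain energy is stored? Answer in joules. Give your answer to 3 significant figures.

0.544 J

k = Gd⁴/(8D³N_a) = (75.2×10³)(1.31⁴)/(8·17.9³·11) = 0.43879 N/mm
U = ½kδ² = 0.5 × 0.43879 × 49.8² = 544.11 N·mm = 0.54411 J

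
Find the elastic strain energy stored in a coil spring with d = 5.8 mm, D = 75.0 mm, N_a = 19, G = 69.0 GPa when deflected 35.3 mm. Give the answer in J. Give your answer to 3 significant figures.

k = Gd⁴/(8D³N_a) = (69.0×10³)(5.8⁴)/(8·75.0³·19) = 1.2177 N/mm
U = ½kδ² = 0.5 × 1.2177 × 35.3² = 758.67 N·mm = 0.75867 J

0.759 J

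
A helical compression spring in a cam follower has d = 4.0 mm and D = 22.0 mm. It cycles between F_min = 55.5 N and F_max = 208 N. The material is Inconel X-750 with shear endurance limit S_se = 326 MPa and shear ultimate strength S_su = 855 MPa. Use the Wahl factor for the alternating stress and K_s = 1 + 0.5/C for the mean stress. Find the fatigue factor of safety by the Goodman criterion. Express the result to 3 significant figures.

2.45

C = D/d = 22.0/4.0 = 5.5000; K_W = (4C−1)/(4C−4)+0.615/C = 1.2785; K_s = 1+0.5/C = 1.0909
F_a = (F_max−F_min)/2 = 76.25 N; F_m = (F_max+F_min)/2 = 131.75 N
τ_a = K_W·8F_aD/(πd³) = 1.2785 × 66.746 = 85.333 MPa
τ_m = K_s·8F_mD/(πd³) = 1.0909 × 115.33 = 125.81 MPa
Goodman: 1/n_f = τ_a/S_se + τ_m/S_su = 85.333/326 + 125.81/855 = 0.26176 + 0.14715 = 0.40891
n_f = 1/0.40891 = 2.446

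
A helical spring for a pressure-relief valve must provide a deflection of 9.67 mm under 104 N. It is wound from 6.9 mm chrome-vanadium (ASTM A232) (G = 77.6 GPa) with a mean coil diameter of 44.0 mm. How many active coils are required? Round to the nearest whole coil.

Required rate k = F/δ = 104/9.67 = 10.755 N/mm
N_a = Gd⁴/(8D³k) = (77.6×10³ × 6.9⁴)/(8 × 44.0³ × 10.755)
    = 1.75897e+08 / 7.32917e+06 = 24 → 24 coils

24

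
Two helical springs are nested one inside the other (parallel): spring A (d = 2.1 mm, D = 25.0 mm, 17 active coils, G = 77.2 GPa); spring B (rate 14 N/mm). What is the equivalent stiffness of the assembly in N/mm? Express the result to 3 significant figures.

k_A = Gd⁴/(8D³N_a) = (77.2×10³)(2.1⁴)/(8·25.0³·17) = 0.70654 N/mm
Parallel: k_eq = 0.70654 + 14 = 14.707 N/mm

14.7 N/mm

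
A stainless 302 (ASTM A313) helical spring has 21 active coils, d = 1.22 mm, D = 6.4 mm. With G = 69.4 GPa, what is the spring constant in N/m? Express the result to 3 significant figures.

3490 N/m

k = Gd⁴/(8D³N_a) = (69.4×10³ × 1.22⁴) / (8 × 6.4³ × 21)
  = 153744 / 44040.2 = 3.491 N/mm = 3491 N/m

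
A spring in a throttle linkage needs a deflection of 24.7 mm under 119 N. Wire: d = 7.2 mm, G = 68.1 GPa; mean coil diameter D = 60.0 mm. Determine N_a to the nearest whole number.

Required rate k = F/δ = 119/24.7 = 4.8178 N/mm
N_a = Gd⁴/(8D³k) = (68.1×10³ × 7.2⁴)/(8 × 60.0³ × 4.8178)
    = 1.83011e+08 / 8.32518e+06 = 21.98 → 22 coils

22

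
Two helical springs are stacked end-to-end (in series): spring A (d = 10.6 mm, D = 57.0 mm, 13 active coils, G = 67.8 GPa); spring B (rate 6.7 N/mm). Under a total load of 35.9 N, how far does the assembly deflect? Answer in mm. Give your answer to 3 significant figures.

k_A = Gd⁴/(8D³N_a) = (67.8×10³)(10.6⁴)/(8·57.0³·13) = 44.442 N/mm
Series: 1/k_eq = 1/44.442 + 1/6.7 = 0.17175; k_eq = 5.8223 N/mm
δ = F/k_eq = 35.9/5.8223 = 6.166 mm

6.17 mm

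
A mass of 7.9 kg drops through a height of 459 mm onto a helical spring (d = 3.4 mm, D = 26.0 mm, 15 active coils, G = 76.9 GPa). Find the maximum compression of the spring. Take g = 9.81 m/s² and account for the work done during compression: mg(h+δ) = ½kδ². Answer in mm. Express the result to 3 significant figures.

138 mm

k = Gd⁴/(8D³N_a) = (76.9×10³)(3.4⁴)/(8·26.0³·15) = 4.8724 N/mm
W = mg = 7.9 × 9.81 = 77.499 N
½kδ² − Wδ − Wh = 0 → δ = (W + √(W² + 2kWh))/k
δ = (77.499 + √(6006.1 + 346641))/4.8724 = (77.499 + 593.84)/4.8724 = 137.78 mm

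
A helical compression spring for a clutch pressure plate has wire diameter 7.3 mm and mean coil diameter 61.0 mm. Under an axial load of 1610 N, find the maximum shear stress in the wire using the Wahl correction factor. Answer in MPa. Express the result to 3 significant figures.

Spring index C = D/d = 61.0/7.3 = 8.3562
K_W = (4C−1)/(4C−4) + 0.615/C = 32.425/29.425 + 0.0736 = 1.1756
τ₀ = 8FD/(πd³) = 8·1610·61.0/(π·7.3³) = 785680/1222.1 = 642.88 MPa
τ_max = K·τ₀ = 1.1756 × 642.88 = 755.74 MPa

756 MPa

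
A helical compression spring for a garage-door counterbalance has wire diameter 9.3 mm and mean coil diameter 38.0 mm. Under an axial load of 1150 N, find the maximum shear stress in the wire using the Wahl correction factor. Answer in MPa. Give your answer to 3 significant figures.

Spring index C = D/d = 38.0/9.3 = 4.0860
K_W = (4C−1)/(4C−4) + 0.615/C = 15.344/12.344 + 0.1505 = 1.3935
τ₀ = 8FD/(πd³) = 8·1150·38.0/(π·9.3³) = 349600/2527 = 138.35 MPa
τ_max = K·τ₀ = 1.3935 × 138.35 = 192.79 MPa

193 MPa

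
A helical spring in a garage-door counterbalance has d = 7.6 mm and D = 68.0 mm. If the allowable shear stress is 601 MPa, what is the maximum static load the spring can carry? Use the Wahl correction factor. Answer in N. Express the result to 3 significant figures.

C = D/d = 68.0/7.6 = 8.9474
K_W = (4C−1)/(4C−4) + 0.615/C = 34.789/31.789 + 0.0687 = 1.1631
τ_max = K·8FD/(πd³) → F_max = τ_allow·πd³/(8DK)
F_max = 601·π·7.6³/(8·68.0·1.1631) = 8.2883e+05/632.73 = 1309.9 N

1310 N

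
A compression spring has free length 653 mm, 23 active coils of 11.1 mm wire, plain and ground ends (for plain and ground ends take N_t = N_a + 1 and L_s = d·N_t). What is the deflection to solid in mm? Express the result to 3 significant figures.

N_t = 24; L_s = 11.1·24 = 266.4 mm
δ_solid = L₀ − L_s = 653 − 266.4 = 386.6 mm

387 mm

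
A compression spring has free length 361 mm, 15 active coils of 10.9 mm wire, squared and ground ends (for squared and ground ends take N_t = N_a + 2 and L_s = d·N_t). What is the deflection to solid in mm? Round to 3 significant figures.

176 mm

N_t = 17; L_s = 10.9·17 = 185.3 mm
δ_solid = L₀ − L_s = 361 − 185.3 = 175.7 mm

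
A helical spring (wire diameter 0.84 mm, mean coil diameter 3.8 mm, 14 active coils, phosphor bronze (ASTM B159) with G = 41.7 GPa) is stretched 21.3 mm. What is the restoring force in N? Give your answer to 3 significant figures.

72.0 N

k = Gd⁴/(8D³N_a) = (41.7×10³)(0.84⁴)/(8·3.8³·14) = 3.3782 N/mm
F = k·δ = 3.3782 × 21.3 = 71.955 N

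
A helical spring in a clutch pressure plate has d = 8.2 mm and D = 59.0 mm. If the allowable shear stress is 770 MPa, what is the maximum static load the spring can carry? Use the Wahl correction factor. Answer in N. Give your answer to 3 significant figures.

C = D/d = 59.0/8.2 = 7.1951
K_W = (4C−1)/(4C−4) + 0.615/C = 27.780/24.780 + 0.0855 = 1.2065
τ_max = K·8FD/(πd³) → F_max = τ_allow·πd³/(8DK)
F_max = 770·π·8.2³/(8·59.0·1.2065) = 1.3338e+06/569.49 = 2342.1 N

2340 N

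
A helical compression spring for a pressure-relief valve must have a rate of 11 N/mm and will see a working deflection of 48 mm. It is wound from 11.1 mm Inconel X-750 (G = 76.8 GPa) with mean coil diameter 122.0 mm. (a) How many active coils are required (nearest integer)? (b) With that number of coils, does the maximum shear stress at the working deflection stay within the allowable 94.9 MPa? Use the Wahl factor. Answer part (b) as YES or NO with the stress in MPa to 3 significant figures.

(a) 7 coils; (b) NO, τ_max = 141 MPa

N_a = Gd⁴/(8D³k) = (76.8×10³)(11.1⁴)/(8·122.0³·11) = 7.296 → N_a = 7
Actual rate k = Gd⁴/(8D³·7) = 11.465 N/mm
Working load F = kδ = 11.465·48 = 550.33 N
C = 122.0/11.1 = 10.9910; K_W = (4C−1)/(4C−4)+0.615/C = 1.1310
τ_max = K_W·8FD/(πd³) = 1.1310·125.01 = 141.39 MPa
τ_max > 94.9 MPa → exceeds allowable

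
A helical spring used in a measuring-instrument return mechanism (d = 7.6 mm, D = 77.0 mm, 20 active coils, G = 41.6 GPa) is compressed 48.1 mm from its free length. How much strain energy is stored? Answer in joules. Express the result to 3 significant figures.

2.20 J

k = Gd⁴/(8D³N_a) = (41.6×10³)(7.6⁴)/(8·77.0³·20) = 1.9 N/mm
U = ½kδ² = 0.5 × 1.9 × 48.1² = 2197.9 N·mm = 2.1979 J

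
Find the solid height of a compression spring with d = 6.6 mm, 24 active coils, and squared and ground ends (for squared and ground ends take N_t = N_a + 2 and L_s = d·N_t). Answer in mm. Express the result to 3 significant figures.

172 mm

squared and ground ends: N_t = N_a + 2 = 24 + 2 = 26
L_s = d·N_t = 6.6 × 26 = 171.6 mm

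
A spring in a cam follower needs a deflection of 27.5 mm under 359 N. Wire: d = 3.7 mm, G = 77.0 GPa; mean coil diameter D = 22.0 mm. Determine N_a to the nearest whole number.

13

Required rate k = F/δ = 359/27.5 = 13.055 N/mm
N_a = Gd⁴/(8D³k) = (77.0×10³ × 3.7⁴)/(8 × 22.0³ × 13.055)
    = 1.4431e+07 / 1.11204e+06 = 12.98 → 13 coils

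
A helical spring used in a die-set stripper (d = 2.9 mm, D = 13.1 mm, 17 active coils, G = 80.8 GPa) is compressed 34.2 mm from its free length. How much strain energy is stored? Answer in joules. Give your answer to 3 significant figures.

10.9 J

k = Gd⁴/(8D³N_a) = (80.8×10³)(2.9⁴)/(8·13.1³·17) = 18.692 N/mm
U = ½kδ² = 0.5 × 18.692 × 34.2² = 10931 N·mm = 10.931 J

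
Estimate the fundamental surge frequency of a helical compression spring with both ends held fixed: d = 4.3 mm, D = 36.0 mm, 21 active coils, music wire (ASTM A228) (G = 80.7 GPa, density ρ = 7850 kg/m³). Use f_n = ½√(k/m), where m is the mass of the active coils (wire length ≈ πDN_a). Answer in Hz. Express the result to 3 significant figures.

57.0 Hz

k = Gd⁴/(8D³N_a) = (80.7×10³)(4.3⁴)/(8·36.0³·21) = 3.5199 N/mm = 3519.9 N/m
Wire length L = πDN_a = π·36.0·21 = 2375 mm
m = ρ·(πd²/4)·L = 7850 × 14.522×10⁻⁶ m² × 2.375 m = 0.27075 kg
f_n = ½√(k/m) = 0.5·√(3519.9/0.27075) = 0.5·√(13001) = 57.01 Hz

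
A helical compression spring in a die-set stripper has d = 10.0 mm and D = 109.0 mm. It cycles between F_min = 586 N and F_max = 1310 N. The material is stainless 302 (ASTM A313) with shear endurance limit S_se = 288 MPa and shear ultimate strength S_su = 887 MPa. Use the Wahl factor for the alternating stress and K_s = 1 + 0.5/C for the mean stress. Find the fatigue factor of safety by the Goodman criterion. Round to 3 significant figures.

1.42

C = D/d = 109.0/10.0 = 10.9000; K_W = (4C−1)/(4C−4)+0.615/C = 1.1322; K_s = 1+0.5/C = 1.0459
F_a = (F_max−F_min)/2 = 362 N; F_m = (F_max+F_min)/2 = 948 N
τ_a = K_W·8F_aD/(πd³) = 1.1322 × 100.48 = 113.76 MPa
τ_m = K_s·8F_mD/(πd³) = 1.0459 × 263.13 = 275.2 MPa
Goodman: 1/n_f = τ_a/S_se + τ_m/S_su = 113.76/288 + 275.2/887 = 0.39500 + 0.31026 = 0.70526
n_f = 1/0.70526 = 1.418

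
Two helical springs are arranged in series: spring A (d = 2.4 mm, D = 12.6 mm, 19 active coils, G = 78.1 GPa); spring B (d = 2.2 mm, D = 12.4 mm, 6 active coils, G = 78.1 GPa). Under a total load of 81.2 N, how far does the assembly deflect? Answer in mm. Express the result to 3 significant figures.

k_A = Gd⁴/(8D³N_a) = (78.1×10³)(2.4⁴)/(8·12.6³·19) = 8.522 N/mm
k_B = Gd⁴/(8D³N_a) = (78.1×10³)(2.2⁴)/(8·12.4³·6) = 19.991 N/mm
Series: 1/k_eq = 1/8.522 + 1/19.991 = 0.16737; k_eq = 5.9749 N/mm
δ = F/k_eq = 81.2/5.9749 = 13.59 mm

13.6 mm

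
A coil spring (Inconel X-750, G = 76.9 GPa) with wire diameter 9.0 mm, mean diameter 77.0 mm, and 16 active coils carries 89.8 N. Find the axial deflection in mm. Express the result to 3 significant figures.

k = Gd⁴/(8D³N_a) = (76.9×10³)(9.0⁴)/(8·77.0³·16) = 8.634 N/mm
δ = F/k = 89.8 / 8.634 = 10.401 mm

10.4 mm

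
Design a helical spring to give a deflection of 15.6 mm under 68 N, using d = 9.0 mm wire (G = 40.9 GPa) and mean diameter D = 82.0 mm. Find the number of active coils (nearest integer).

14

Required rate k = F/δ = 68/15.6 = 4.359 N/mm
N_a = Gd⁴/(8D³k) = (40.9×10³ × 9.0⁴)/(8 × 82.0³ × 4.359)
    = 2.68345e+08 / 1.92272e+07 = 13.96 → 14 coils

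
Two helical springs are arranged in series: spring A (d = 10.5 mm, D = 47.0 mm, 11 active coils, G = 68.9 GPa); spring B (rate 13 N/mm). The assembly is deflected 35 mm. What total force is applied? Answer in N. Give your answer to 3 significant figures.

398 N

k_A = Gd⁴/(8D³N_a) = (68.9×10³)(10.5⁴)/(8·47.0³·11) = 91.664 N/mm
Series: 1/k_eq = 1/91.664 + 1/13 = 0.087832; k_eq = 11.385 N/mm
F = k_eq·δ = 11.385·35 = 398.49 N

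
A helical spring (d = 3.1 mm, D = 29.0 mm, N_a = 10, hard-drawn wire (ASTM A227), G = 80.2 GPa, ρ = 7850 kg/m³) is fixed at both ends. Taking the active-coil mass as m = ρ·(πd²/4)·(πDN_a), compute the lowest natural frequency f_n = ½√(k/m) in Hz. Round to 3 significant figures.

k = Gd⁴/(8D³N_a) = (80.2×10³)(3.1⁴)/(8·29.0³·10) = 3.7961 N/mm = 3796.1 N/m
Wire length L = πDN_a = π·29.0·10 = 911.06 mm
m = ρ·(πd²/4)·L = 7850 × 7.5477×10⁻⁶ m² × 0.91106 m = 0.05398 kg
f_n = ½√(k/m) = 0.5·√(3796.1/0.05398) = 0.5·√(70324) = 132.59 Hz

133 Hz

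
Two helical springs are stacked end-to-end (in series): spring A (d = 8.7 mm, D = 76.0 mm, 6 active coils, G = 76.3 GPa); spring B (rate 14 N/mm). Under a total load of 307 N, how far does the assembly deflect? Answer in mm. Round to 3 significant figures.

k_A = Gd⁴/(8D³N_a) = (76.3×10³)(8.7⁴)/(8·76.0³·6) = 20.745 N/mm
Series: 1/k_eq = 1/20.745 + 1/14 = 0.11963; k_eq = 8.3589 N/mm
δ = F/k_eq = 307/8.3589 = 36.727 mm

36.7 mm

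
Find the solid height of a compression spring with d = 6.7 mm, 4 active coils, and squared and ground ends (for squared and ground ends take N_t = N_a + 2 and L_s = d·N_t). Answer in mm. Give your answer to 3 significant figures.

squared and ground ends: N_t = N_a + 2 = 4 + 2 = 6
L_s = d·N_t = 6.7 × 6 = 40.2 mm

40.2 mm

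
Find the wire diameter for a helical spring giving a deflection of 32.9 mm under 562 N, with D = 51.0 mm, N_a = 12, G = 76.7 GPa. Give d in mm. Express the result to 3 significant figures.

Required rate k = F/δ = 562/32.9 = 17.082 N/mm
d = (8D³N_a·k / G)^(1/4) = (8·51.0³·12·17.082 / (76.7×10³))^0.25
  = (2836.1)^0.25 = 7.2976 mm

7.30 mm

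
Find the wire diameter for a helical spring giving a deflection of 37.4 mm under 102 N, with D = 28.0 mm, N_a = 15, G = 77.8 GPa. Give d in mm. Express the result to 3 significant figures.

3.10 mm

Required rate k = F/δ = 102/37.4 = 2.7273 N/mm
d = (8D³N_a·k / G)^(1/4) = (8·28.0³·15·2.7273 / (77.8×10³))^0.25
  = (92.343)^0.25 = 3.0999 mm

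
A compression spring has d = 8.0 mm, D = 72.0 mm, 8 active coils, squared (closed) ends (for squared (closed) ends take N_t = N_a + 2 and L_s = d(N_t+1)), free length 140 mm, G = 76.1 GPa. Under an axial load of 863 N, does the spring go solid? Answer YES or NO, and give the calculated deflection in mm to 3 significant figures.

k = Gd⁴/(8D³N_a) = (76.1×10³)(8.0⁴)/(8·72.0³·8) = 13.049 N/mm
N_t = 10; L_s = 8.0·11 = 88 mm; δ_solid = L₀ − L_s = 140 − 88 = 52 mm
δ = F/k = 863/13.049 = 66.137 mm
δ ≥ δ_solid → spring goes solid

YES, δ = 66.1 mm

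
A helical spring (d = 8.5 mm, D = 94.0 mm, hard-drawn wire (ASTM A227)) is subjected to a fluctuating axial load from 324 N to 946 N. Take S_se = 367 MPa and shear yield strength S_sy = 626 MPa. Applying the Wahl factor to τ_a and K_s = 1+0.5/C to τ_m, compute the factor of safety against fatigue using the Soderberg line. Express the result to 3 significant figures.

C = D/d = 94.0/8.5 = 11.0588; K_W = (4C−1)/(4C−4)+0.615/C = 1.1302; K_s = 1+0.5/C = 1.0452
F_a = (F_max−F_min)/2 = 311 N; F_m = (F_max+F_min)/2 = 635 N
τ_a = K_W·8F_aD/(πd³) = 1.1302 × 121.22 = 137 MPa
τ_m = K_s·8F_mD/(πd³) = 1.0452 × 247.51 = 258.7 MPa
Soderberg: 1/n_f = τ_a/S_se + τ_m/S_sy = 137/367 + 258.7/626 = 0.37329 + 0.41325 = 0.78655
n_f = 1/0.78655 = 1.271

1.27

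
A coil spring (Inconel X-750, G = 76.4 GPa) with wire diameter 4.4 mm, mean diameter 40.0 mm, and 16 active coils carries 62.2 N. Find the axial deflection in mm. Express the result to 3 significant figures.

k = Gd⁴/(8D³N_a) = (76.4×10³)(4.4⁴)/(8·40.0³·16) = 3.4955 N/mm
δ = F/k = 62.2 / 3.4955 = 17.794 mm

17.8 mm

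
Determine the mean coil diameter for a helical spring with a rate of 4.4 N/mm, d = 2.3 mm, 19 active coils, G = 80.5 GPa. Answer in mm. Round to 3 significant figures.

D = (Gd⁴/(8N_a·k))^(1/3) = (80.5×10³·2.3⁴/(8·19·4.4))^(1/3)
  = (3368.3)^(1/3) = 14.9901 mm

15.0 mm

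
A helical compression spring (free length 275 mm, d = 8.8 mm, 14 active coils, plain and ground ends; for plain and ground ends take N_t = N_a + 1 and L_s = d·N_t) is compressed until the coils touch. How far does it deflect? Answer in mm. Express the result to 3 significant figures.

143 mm

N_t = 15; L_s = 8.8·15 = 132 mm
δ_solid = L₀ − L_s = 275 − 132 = 143 mm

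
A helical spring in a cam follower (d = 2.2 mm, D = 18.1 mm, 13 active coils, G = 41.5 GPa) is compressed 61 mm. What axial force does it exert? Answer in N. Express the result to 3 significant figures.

96.2 N

k = Gd⁴/(8D³N_a) = (41.5×10³)(2.2⁴)/(8·18.1³·13) = 1.5764 N/mm
F = k·δ = 1.5764 × 61 = 96.161 N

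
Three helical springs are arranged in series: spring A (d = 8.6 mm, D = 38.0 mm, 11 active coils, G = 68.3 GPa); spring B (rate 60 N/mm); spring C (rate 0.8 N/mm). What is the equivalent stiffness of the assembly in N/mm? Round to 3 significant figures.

k_A = Gd⁴/(8D³N_a) = (68.3×10³)(8.6⁴)/(8·38.0³·11) = 77.372 N/mm
Series: 1/k_eq = 1/77.372 + 1/60 + 1/0.8 = 1.2796; k_eq = 0.7815 N/mm

0.781 N/mm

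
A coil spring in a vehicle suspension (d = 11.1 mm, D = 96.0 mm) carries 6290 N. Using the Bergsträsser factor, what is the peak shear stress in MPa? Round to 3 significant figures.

1300 MPa

Spring index C = D/d = 96.0/11.1 = 8.6486
K_B = (4C+2)/(4C−3) = 36.595/31.595 = 1.1583
τ₀ = 8FD/(πd³) = 8·6290·96.0/(π·11.1³) = 4.83072e+06/4296.5 = 1124.3 MPa
τ_max = K·τ₀ = 1.1583 × 1124.3 = 1302.3 MPa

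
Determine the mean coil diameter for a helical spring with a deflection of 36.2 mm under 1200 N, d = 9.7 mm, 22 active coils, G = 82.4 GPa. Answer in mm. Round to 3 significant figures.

50.0 mm

Required rate k = F/δ = 1200/36.2 = 33.149 N/mm
D = (Gd⁴/(8N_a·k))^(1/3) = (82.4×10³·9.7⁴/(8·22·33.149))^(1/3)
  = (125034)^(1/3) = 50.0046 mm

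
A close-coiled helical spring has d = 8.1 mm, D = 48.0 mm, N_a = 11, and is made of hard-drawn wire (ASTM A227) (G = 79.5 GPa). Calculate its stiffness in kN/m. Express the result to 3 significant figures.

k = Gd⁴/(8D³N_a) = (79.5×10³ × 8.1⁴) / (8 × 48.0³ × 11)
  = 3.42221e+08 / 9.7321e+06 = 35.164 N/mm

35.2 kN/m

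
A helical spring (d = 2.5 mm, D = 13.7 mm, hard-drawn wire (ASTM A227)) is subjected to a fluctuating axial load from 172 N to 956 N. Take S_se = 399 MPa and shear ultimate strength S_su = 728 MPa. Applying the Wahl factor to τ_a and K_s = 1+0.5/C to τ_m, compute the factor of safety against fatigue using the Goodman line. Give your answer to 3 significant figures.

0.213

C = D/d = 13.7/2.5 = 5.4800; K_W = (4C−1)/(4C−4)+0.615/C = 1.2796; K_s = 1+0.5/C = 1.0912
F_a = (F_max−F_min)/2 = 392 N; F_m = (F_max+F_min)/2 = 564 N
τ_a = K_W·8F_aD/(πd³) = 1.2796 × 875.24 = 1120 MPa
τ_m = K_s·8F_mD/(πd³) = 1.0912 × 1259.3 = 1374.2 MPa
Goodman: 1/n_f = τ_a/S_se + τ_m/S_su = 1120/399 + 1374.2/728 = 2.80699 + 1.88760 = 4.6946
n_f = 1/4.6946 = 0.213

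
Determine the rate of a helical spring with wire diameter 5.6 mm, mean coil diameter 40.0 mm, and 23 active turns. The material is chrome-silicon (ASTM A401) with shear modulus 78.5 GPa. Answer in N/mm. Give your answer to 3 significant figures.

6.56 N/mm

k = Gd⁴/(8D³N_a) = (78.5×10³ × 5.6⁴) / (8 × 40.0³ × 23)
  = 7.72008e+07 / 1.1776e+07 = 6.5558 N/mm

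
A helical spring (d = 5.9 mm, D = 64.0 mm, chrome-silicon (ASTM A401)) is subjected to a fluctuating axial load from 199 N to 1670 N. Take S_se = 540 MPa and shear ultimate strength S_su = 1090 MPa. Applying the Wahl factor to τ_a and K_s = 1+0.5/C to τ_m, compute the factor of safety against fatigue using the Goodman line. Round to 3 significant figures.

0.517

C = D/d = 64.0/5.9 = 10.8475; K_W = (4C−1)/(4C−4)+0.615/C = 1.1329; K_s = 1+0.5/C = 1.0461
F_a = (F_max−F_min)/2 = 735.5 N; F_m = (F_max+F_min)/2 = 934.5 N
τ_a = K_W·8F_aD/(πd³) = 1.1329 × 583.64 = 661.18 MPa
τ_m = K_s·8F_mD/(πd³) = 1.0461 × 741.55 = 775.74 MPa
Goodman: 1/n_f = τ_a/S_se + τ_m/S_su = 661.18/540 + 775.74/1090 = 1.22441 + 0.71168 = 1.9361
n_f = 1/1.9361 = 0.5165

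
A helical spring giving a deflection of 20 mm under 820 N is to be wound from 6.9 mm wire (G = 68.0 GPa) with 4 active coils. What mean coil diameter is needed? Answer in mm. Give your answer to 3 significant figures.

49.0 mm

Required rate k = F/δ = 820/20 = 41 N/mm
D = (Gd⁴/(8N_a·k))^(1/3) = (68.0×10³·6.9⁴/(8·4·41))^(1/3)
  = (117482)^(1/3) = 48.9768 mm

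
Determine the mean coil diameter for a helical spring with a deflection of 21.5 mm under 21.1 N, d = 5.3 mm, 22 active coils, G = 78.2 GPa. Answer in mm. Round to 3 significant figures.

Required rate k = F/δ = 21.1/21.5 = 0.9814 N/mm
D = (Gd⁴/(8N_a·k))^(1/3) = (78.2×10³·5.3⁴/(8·22·0.9814))^(1/3)
  = (357235)^(1/3) = 70.9552 mm

71.0 mm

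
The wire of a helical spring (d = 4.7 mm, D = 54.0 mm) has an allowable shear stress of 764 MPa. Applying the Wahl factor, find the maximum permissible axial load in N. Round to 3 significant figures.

C = D/d = 54.0/4.7 = 11.4894
K_W = (4C−1)/(4C−4) + 0.615/C = 44.957/41.957 + 0.0535 = 1.1250
τ_max = K·8FD/(πd³) → F_max = τ_allow·πd³/(8DK)
F_max = 764·π·4.7³/(8·54.0·1.1250) = 2.4919e+05/486.01 = 512.73 N

513 N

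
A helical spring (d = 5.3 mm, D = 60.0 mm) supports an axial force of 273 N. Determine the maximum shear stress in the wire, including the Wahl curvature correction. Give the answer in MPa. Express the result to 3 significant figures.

316 MPa

Spring index C = D/d = 60.0/5.3 = 11.3208
K_W = (4C−1)/(4C−4) + 0.615/C = 44.283/41.283 + 0.0543 = 1.1270
τ₀ = 8FD/(πd³) = 8·273·60.0/(π·5.3³) = 131040/467.71 = 280.17 MPa
τ_max = K·τ₀ = 1.1270 × 280.17 = 315.75 MPa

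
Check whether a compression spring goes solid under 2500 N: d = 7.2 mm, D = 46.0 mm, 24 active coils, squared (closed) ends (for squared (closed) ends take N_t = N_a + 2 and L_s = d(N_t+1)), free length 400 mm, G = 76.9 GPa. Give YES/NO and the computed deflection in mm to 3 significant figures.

k = Gd⁴/(8D³N_a) = (76.9×10³)(7.2⁴)/(8·46.0³·24) = 11.058 N/mm
N_t = 26; L_s = 7.2·27 = 194.4 mm; δ_solid = L₀ − L_s = 400 − 194.4 = 205.6 mm
δ = F/k = 2500/11.058 = 226.08 mm
δ ≥ δ_solid → spring goes solid

YES, δ = 226 mm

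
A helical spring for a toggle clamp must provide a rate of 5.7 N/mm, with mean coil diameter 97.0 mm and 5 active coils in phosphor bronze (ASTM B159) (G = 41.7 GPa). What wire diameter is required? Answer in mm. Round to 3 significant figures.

8.40 mm

d = (8D³N_a·k / G)^(1/4) = (8·97.0³·5·5.7 / (41.7×10³))^0.25
  = (4990.2)^0.25 = 8.4048 mm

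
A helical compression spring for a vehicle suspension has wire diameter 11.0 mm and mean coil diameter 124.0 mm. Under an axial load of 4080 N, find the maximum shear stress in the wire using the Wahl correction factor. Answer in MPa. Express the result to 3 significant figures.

1090 MPa

Spring index C = D/d = 124.0/11.0 = 11.2727
K_W = (4C−1)/(4C−4) + 0.615/C = 44.091/41.091 + 0.0546 = 1.1276
τ₀ = 8FD/(πd³) = 8·4080·124.0/(π·11.0³) = 4.04736e+06/4181.5 = 967.93 MPa
τ_max = K·τ₀ = 1.1276 × 967.93 = 1091.4 MPa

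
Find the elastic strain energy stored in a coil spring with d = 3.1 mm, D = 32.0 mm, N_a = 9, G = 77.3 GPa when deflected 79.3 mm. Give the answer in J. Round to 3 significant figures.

k = Gd⁴/(8D³N_a) = (77.3×10³)(3.1⁴)/(8·32.0³·9) = 3.0258 N/mm
U = ½kδ² = 0.5 × 3.0258 × 79.3² = 9513.9 N·mm = 9.5139 J

9.51 J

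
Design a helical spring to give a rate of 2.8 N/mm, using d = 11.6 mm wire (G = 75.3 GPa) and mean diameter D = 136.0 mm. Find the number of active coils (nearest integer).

24

N_a = Gd⁴/(8D³k) = (75.3×10³ × 11.6⁴)/(8 × 136.0³ × 2.8)
    = 1.36341e+09 / 5.63462e+07 = 24.2 → 24 coils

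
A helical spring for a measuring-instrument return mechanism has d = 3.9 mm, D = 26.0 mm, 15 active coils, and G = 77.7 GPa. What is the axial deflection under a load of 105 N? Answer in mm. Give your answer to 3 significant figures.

k = Gd⁴/(8D³N_a) = (77.7×10³)(3.9⁴)/(8·26.0³·15) = 8.5227 N/mm
δ = F/k = 105 / 8.5227 = 12.32 mm

12.3 mm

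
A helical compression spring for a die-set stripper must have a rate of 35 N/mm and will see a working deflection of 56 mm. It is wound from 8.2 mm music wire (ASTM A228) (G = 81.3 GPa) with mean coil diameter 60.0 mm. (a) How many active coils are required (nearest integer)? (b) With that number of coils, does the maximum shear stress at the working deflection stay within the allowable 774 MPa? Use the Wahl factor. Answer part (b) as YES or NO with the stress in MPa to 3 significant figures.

N_a = Gd⁴/(8D³k) = (81.3×10³)(8.2⁴)/(8·60.0³·35) = 6.078 → N_a = 6
Actual rate k = Gd⁴/(8D³·6) = 35.453 N/mm
Working load F = kδ = 35.453·56 = 1985.4 N
C = 60.0/8.2 = 7.3171; K_W = (4C−1)/(4C−4)+0.615/C = 1.2028
τ_max = K_W·8FD/(πd³) = 1.2028·550.16 = 661.72 MPa
τ_max ≤ 774 MPa → acceptable

(a) 6 coils; (b) YES, τ_max = 662 MPa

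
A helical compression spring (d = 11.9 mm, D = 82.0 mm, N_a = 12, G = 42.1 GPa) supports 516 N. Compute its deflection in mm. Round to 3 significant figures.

32.4 mm

k = Gd⁴/(8D³N_a) = (42.1×10³)(11.9⁴)/(8·82.0³·12) = 15.95 N/mm
δ = F/k = 516 / 15.95 = 32.351 mm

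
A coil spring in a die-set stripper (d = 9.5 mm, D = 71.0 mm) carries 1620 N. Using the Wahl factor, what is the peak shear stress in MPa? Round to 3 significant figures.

Spring index C = D/d = 71.0/9.5 = 7.4737
K_W = (4C−1)/(4C−4) + 0.615/C = 28.895/25.895 + 0.0823 = 1.1981
τ₀ = 8FD/(πd³) = 8·1620·71.0/(π·9.5³) = 920160/2693.5 = 341.62 MPa
τ_max = K·τ₀ = 1.1981 × 341.62 = 409.31 MPa

409 MPa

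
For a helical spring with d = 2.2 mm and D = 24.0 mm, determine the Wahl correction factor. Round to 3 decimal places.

C = D/d = 24.0/2.2 = 10.9091
K_W = (4C−1)/(4C−4) + 0.615/C = 42.636/39.636 + 0.0564 = 1.1321

1.132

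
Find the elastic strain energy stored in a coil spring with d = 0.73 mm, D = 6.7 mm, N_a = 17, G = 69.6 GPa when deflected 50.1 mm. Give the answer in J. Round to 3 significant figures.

0.606 J

k = Gd⁴/(8D³N_a) = (69.6×10³)(0.73⁴)/(8·6.7³·17) = 0.48321 N/mm
U = ½kδ² = 0.5 × 0.48321 × 50.1² = 606.43 N·mm = 0.60643 J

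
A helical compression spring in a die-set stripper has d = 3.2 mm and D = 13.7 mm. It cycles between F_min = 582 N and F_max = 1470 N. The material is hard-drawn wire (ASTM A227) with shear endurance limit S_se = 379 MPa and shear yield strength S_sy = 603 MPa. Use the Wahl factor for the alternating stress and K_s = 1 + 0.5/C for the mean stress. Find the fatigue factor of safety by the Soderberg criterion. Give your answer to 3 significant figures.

C = D/d = 13.7/3.2 = 4.2812; K_W = (4C−1)/(4C−4)+0.615/C = 1.3722; K_s = 1+0.5/C = 1.1168
F_a = (F_max−F_min)/2 = 444 N; F_m = (F_max+F_min)/2 = 1026 N
τ_a = K_W·8F_aD/(πd³) = 1.3722 × 472.71 = 648.66 MPa
τ_m = K_s·8F_mD/(πd³) = 1.1168 × 1092.3 = 1219.9 MPa
Soderberg: 1/n_f = τ_a/S_se + τ_m/S_sy = 648.66/379 + 1219.9/603 = 1.71151 + 2.02307 = 3.7346
n_f = 1/3.7346 = 0.2678

0.268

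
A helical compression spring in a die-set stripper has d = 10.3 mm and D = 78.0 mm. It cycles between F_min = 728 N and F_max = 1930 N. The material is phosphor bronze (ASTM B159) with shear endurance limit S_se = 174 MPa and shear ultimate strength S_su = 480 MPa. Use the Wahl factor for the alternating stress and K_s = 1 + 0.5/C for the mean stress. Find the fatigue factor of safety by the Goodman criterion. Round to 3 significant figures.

C = D/d = 78.0/10.3 = 7.5728; K_W = (4C−1)/(4C−4)+0.615/C = 1.1953; K_s = 1+0.5/C = 1.0660
F_a = (F_max−F_min)/2 = 601 N; F_m = (F_max+F_min)/2 = 1329 N
τ_a = K_W·8F_aD/(πd³) = 1.1953 × 109.24 = 130.58 MPa
τ_m = K_s·8F_mD/(πd³) = 1.0660 × 241.57 = 257.52 MPa
Goodman: 1/n_f = τ_a/S_se + τ_m/S_su = 130.58/174 + 257.52/480 = 0.75047 + 0.53651 = 1.287
n_f = 1/1.287 = 0.777

0.777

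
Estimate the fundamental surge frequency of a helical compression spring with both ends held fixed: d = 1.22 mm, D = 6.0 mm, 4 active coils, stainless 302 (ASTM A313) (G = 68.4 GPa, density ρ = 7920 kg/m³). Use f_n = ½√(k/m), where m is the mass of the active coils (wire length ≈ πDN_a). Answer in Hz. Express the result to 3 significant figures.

2800 Hz

k = Gd⁴/(8D³N_a) = (68.4×10³)(1.22⁴)/(8·6.0³·4) = 21.923 N/mm = 21923 N/m
Wire length L = πDN_a = π·6.0·4 = 75.398 mm
m = ρ·(πd²/4)·L = 7920 × 1.169×10⁻⁶ m² × 0.075398 m = 0.00069806 kg
f_n = ½√(k/m) = 0.5·√(21923/0.00069806) = 0.5·√(3.1405e+07) = 2802 Hz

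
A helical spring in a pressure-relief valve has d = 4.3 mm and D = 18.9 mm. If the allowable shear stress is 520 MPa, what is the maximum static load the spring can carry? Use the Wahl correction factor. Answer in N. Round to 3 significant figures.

C = D/d = 18.9/4.3 = 4.3953
K_W = (4C−1)/(4C−4) + 0.615/C = 16.581/13.581 + 0.1399 = 1.3608
τ_max = K·8FD/(πd³) → F_max = τ_allow·πd³/(8DK)
F_max = 520·π·4.3³/(8·18.9·1.3608) = 1.2988e+05/205.75 = 631.26 N

631 N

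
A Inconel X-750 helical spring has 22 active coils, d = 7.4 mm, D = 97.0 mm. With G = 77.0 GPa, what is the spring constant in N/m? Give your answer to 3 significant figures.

1440 N/m

k = Gd⁴/(8D³N_a) = (77.0×10³ × 7.4⁴) / (8 × 97.0³ × 22)
  = 2.30897e+08 / 1.6063e+08 = 1.4374 N/mm = 1437.4 N/m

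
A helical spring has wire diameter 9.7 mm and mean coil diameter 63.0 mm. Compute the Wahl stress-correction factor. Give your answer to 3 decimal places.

1.231

C = D/d = 63.0/9.7 = 6.4948
K_W = (4C−1)/(4C−4) + 0.615/C = 24.979/21.979 + 0.0947 = 1.2312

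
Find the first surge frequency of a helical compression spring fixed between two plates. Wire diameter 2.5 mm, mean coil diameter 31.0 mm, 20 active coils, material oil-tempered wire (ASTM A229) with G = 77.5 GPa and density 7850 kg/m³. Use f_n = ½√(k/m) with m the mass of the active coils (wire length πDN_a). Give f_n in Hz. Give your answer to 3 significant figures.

k = Gd⁴/(8D³N_a) = (77.5×10³)(2.5⁴)/(8·31.0³·20) = 0.63512 N/mm = 635.12 N/m
Wire length L = πDN_a = π·31.0·20 = 1947.8 mm
m = ρ·(πd²/4)·L = 7850 × 4.9087×10⁻⁶ m² × 1.9478 m = 0.075055 kg
f_n = ½√(k/m) = 0.5·√(635.12/0.075055) = 0.5·√(8462) = 45.995 Hz

46.0 Hz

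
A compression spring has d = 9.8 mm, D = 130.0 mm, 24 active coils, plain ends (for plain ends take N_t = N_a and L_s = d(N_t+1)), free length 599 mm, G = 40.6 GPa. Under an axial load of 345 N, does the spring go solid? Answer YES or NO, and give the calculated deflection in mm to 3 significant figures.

k = Gd⁴/(8D³N_a) = (40.6×10³)(9.8⁴)/(8·130.0³·24) = 0.88777 N/mm
N_t = 24; L_s = 9.8·25 = 245 mm; δ_solid = L₀ − L_s = 599 − 245 = 354 mm
δ = F/k = 345/0.88777 = 388.62 mm
δ ≥ δ_solid → spring goes solid

YES, δ = 389 mm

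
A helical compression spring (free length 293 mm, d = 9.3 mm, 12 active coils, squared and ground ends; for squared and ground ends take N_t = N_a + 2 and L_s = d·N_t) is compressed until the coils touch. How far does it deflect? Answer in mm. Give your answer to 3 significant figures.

163 mm

N_t = 14; L_s = 9.3·14 = 130.2 mm
δ_solid = L₀ − L_s = 293 − 130.2 = 162.8 mm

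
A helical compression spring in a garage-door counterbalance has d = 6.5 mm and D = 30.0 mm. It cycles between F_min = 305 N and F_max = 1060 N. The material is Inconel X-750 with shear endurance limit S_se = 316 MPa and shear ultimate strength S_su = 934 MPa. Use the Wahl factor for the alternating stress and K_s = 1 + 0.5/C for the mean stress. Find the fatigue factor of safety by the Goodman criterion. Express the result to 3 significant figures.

1.49

C = D/d = 30.0/6.5 = 4.6154; K_W = (4C−1)/(4C−4)+0.615/C = 1.3407; K_s = 1+0.5/C = 1.1083
F_a = (F_max−F_min)/2 = 377.5 N; F_m = (F_max+F_min)/2 = 682.5 N
τ_a = K_W·8F_aD/(πd³) = 1.3407 × 105.01 = 140.79 MPa
τ_m = K_s·8F_mD/(πd³) = 1.1083 × 189.86 = 210.42 MPa
Goodman: 1/n_f = τ_a/S_se + τ_m/S_su = 140.79/316 + 210.42/934 = 0.44553 + 0.22529 = 0.67083
n_f = 1/0.67083 = 1.491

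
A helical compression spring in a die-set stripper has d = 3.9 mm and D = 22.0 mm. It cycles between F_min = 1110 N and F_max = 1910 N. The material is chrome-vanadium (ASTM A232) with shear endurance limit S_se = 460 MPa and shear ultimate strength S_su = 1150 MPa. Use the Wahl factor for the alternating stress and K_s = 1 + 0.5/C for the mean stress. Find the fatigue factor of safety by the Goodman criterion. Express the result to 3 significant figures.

0.418

C = D/d = 22.0/3.9 = 5.6410; K_W = (4C−1)/(4C−4)+0.615/C = 1.2706; K_s = 1+0.5/C = 1.0886
F_a = (F_max−F_min)/2 = 400 N; F_m = (F_max+F_min)/2 = 1510 N
τ_a = K_W·8F_aD/(πd³) = 1.2706 × 377.77 = 480.01 MPa
τ_m = K_s·8F_mD/(πd³) = 1.0886 × 1426.1 = 1552.5 MPa
Goodman: 1/n_f = τ_a/S_se + τ_m/S_su = 480.01/460 + 1552.5/1150 = 1.04349 + 1.34999 = 2.3935
n_f = 1/2.3935 = 0.4178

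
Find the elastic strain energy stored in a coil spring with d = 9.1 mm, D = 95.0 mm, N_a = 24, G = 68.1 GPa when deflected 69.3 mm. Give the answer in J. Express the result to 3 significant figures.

6.81 J

k = Gd⁴/(8D³N_a) = (68.1×10³)(9.1⁴)/(8·95.0³·24) = 2.8369 N/mm
U = ½kδ² = 0.5 × 2.8369 × 69.3² = 6812 N·mm = 6.812 J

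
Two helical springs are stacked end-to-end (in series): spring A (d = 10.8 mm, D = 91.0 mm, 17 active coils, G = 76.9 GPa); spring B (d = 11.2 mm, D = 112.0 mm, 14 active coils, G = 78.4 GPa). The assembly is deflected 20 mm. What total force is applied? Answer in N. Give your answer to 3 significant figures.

88.7 N

k_A = Gd⁴/(8D³N_a) = (76.9×10³)(10.8⁴)/(8·91.0³·17) = 10.208 N/mm
k_B = Gd⁴/(8D³N_a) = (78.4×10³)(11.2⁴)/(8·112.0³·14) = 7.84 N/mm
Series: 1/k_eq = 1/10.208 + 1/7.84 = 0.22551; k_eq = 4.4344 N/mm
F = k_eq·δ = 4.4344·20 = 88.688 N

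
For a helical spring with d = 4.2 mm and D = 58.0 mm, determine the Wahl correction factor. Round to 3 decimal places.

C = D/d = 58.0/4.2 = 13.8095
K_W = (4C−1)/(4C−4) + 0.615/C = 54.238/51.238 + 0.0445 = 1.1031

1.103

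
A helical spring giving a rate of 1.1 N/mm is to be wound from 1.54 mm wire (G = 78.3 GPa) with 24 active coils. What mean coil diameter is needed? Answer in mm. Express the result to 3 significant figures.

D = (Gd⁴/(8N_a·k))^(1/3) = (78.3×10³·1.54⁴/(8·24·1.1))^(1/3)
  = (2085.21)^(1/3) = 12.7757 mm

12.8 mm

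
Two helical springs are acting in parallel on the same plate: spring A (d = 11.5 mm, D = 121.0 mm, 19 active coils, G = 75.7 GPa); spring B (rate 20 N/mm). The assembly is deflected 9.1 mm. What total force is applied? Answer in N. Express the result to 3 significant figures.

227 N

k_A = Gd⁴/(8D³N_a) = (75.7×10³)(11.5⁴)/(8·121.0³·19) = 4.9169 N/mm
Parallel: k_eq = 4.9169 + 20 = 24.917 N/mm
F = k_eq·δ = 24.917·9.1 = 226.74 N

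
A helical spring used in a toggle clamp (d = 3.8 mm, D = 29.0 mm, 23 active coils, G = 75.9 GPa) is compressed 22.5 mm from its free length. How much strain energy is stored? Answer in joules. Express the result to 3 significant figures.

0.893 J

k = Gd⁴/(8D³N_a) = (75.9×10³)(3.8⁴)/(8·29.0³·23) = 3.5267 N/mm
U = ½kδ² = 0.5 × 3.5267 × 22.5² = 892.69 N·mm = 0.89269 J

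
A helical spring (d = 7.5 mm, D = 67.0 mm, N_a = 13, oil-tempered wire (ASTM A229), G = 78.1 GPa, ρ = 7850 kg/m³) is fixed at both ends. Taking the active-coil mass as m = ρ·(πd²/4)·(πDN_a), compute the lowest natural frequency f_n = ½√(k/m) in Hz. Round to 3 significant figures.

k = Gd⁴/(8D³N_a) = (78.1×10³)(7.5⁴)/(8·67.0³·13) = 7.9002 N/mm = 7900.2 N/m
Wire length L = πDN_a = π·67.0·13 = 2736.3 mm
m = ρ·(πd²/4)·L = 7850 × 44.179×10⁻⁶ m² × 2.7363 m = 0.94896 kg
f_n = ½√(k/m) = 0.5·√(7900.2/0.94896) = 0.5·√(8325.1) = 45.621 Hz

45.6 Hz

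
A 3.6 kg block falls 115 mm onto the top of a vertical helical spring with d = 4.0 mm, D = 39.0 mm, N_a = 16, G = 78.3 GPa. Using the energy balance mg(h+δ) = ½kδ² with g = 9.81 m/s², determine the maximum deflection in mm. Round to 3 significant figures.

70.4 mm

k = Gd⁴/(8D³N_a) = (78.3×10³)(4.0⁴)/(8·39.0³·16) = 2.64 N/mm
W = mg = 3.6 × 9.81 = 35.316 N
½kδ² − Wδ − Wh = 0 → δ = (W + √(W² + 2kWh))/k
δ = (35.316 + √(1247.2 + 21443.6))/2.64 = (35.316 + 150.63)/2.64 = 70.437 mm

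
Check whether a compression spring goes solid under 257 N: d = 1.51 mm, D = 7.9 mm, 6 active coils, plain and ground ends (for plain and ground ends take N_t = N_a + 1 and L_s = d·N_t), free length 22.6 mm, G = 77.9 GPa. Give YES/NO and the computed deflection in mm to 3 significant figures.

k = Gd⁴/(8D³N_a) = (77.9×10³)(1.51⁴)/(8·7.9³·6) = 17.113 N/mm
N_t = 7; L_s = 1.51·7 = 10.57 mm; δ_solid = L₀ − L_s = 22.6 − 10.57 = 12.03 mm
δ = F/k = 257/17.113 = 15.018 mm
δ ≥ δ_solid → spring goes solid

YES, δ = 15.0 mm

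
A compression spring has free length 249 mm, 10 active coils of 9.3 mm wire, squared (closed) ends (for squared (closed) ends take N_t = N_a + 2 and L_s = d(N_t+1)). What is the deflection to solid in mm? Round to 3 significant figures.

N_t = 12; L_s = 9.3·13 = 120.9 mm
δ_solid = L₀ − L_s = 249 − 120.9 = 128.1 mm

128 mm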